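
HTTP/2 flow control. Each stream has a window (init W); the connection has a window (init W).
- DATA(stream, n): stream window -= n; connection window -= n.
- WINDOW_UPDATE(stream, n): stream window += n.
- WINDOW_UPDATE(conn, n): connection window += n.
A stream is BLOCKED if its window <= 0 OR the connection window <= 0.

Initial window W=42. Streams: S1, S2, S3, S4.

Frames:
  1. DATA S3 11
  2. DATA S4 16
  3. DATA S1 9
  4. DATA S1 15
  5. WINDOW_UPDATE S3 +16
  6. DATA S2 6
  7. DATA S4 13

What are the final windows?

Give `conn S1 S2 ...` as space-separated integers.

Answer: -28 18 36 47 13

Derivation:
Op 1: conn=31 S1=42 S2=42 S3=31 S4=42 blocked=[]
Op 2: conn=15 S1=42 S2=42 S3=31 S4=26 blocked=[]
Op 3: conn=6 S1=33 S2=42 S3=31 S4=26 blocked=[]
Op 4: conn=-9 S1=18 S2=42 S3=31 S4=26 blocked=[1, 2, 3, 4]
Op 5: conn=-9 S1=18 S2=42 S3=47 S4=26 blocked=[1, 2, 3, 4]
Op 6: conn=-15 S1=18 S2=36 S3=47 S4=26 blocked=[1, 2, 3, 4]
Op 7: conn=-28 S1=18 S2=36 S3=47 S4=13 blocked=[1, 2, 3, 4]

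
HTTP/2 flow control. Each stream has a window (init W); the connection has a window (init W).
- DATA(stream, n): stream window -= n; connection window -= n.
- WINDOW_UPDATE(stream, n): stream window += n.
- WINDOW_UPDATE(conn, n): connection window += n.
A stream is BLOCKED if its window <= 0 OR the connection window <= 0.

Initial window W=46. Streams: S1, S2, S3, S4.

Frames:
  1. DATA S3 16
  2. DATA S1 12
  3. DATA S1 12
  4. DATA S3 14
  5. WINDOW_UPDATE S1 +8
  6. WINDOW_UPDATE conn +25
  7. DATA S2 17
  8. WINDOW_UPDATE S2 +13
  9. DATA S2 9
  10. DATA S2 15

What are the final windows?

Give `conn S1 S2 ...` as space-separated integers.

Op 1: conn=30 S1=46 S2=46 S3=30 S4=46 blocked=[]
Op 2: conn=18 S1=34 S2=46 S3=30 S4=46 blocked=[]
Op 3: conn=6 S1=22 S2=46 S3=30 S4=46 blocked=[]
Op 4: conn=-8 S1=22 S2=46 S3=16 S4=46 blocked=[1, 2, 3, 4]
Op 5: conn=-8 S1=30 S2=46 S3=16 S4=46 blocked=[1, 2, 3, 4]
Op 6: conn=17 S1=30 S2=46 S3=16 S4=46 blocked=[]
Op 7: conn=0 S1=30 S2=29 S3=16 S4=46 blocked=[1, 2, 3, 4]
Op 8: conn=0 S1=30 S2=42 S3=16 S4=46 blocked=[1, 2, 3, 4]
Op 9: conn=-9 S1=30 S2=33 S3=16 S4=46 blocked=[1, 2, 3, 4]
Op 10: conn=-24 S1=30 S2=18 S3=16 S4=46 blocked=[1, 2, 3, 4]

Answer: -24 30 18 16 46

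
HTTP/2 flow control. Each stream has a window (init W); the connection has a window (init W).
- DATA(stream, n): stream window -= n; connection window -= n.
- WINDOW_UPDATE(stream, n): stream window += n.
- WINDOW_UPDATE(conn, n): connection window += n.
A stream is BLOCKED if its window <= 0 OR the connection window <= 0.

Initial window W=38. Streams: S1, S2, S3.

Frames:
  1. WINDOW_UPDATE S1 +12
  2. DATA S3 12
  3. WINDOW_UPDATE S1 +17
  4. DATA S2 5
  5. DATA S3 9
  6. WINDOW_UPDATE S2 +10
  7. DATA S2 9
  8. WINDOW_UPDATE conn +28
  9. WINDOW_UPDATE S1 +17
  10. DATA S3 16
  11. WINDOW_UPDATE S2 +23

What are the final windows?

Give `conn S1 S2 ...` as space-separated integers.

Answer: 15 84 57 1

Derivation:
Op 1: conn=38 S1=50 S2=38 S3=38 blocked=[]
Op 2: conn=26 S1=50 S2=38 S3=26 blocked=[]
Op 3: conn=26 S1=67 S2=38 S3=26 blocked=[]
Op 4: conn=21 S1=67 S2=33 S3=26 blocked=[]
Op 5: conn=12 S1=67 S2=33 S3=17 blocked=[]
Op 6: conn=12 S1=67 S2=43 S3=17 blocked=[]
Op 7: conn=3 S1=67 S2=34 S3=17 blocked=[]
Op 8: conn=31 S1=67 S2=34 S3=17 blocked=[]
Op 9: conn=31 S1=84 S2=34 S3=17 blocked=[]
Op 10: conn=15 S1=84 S2=34 S3=1 blocked=[]
Op 11: conn=15 S1=84 S2=57 S3=1 blocked=[]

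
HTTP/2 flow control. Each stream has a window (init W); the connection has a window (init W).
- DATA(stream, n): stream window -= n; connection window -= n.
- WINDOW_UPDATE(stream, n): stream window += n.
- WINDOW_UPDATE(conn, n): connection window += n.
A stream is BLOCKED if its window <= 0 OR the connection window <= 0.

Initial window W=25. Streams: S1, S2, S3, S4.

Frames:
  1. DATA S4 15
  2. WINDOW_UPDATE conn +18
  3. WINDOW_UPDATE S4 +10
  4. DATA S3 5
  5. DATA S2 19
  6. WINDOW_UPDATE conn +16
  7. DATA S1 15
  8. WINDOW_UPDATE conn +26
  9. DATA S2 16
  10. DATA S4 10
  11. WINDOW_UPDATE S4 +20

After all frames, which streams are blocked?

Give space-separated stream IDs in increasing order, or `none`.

Answer: S2

Derivation:
Op 1: conn=10 S1=25 S2=25 S3=25 S4=10 blocked=[]
Op 2: conn=28 S1=25 S2=25 S3=25 S4=10 blocked=[]
Op 3: conn=28 S1=25 S2=25 S3=25 S4=20 blocked=[]
Op 4: conn=23 S1=25 S2=25 S3=20 S4=20 blocked=[]
Op 5: conn=4 S1=25 S2=6 S3=20 S4=20 blocked=[]
Op 6: conn=20 S1=25 S2=6 S3=20 S4=20 blocked=[]
Op 7: conn=5 S1=10 S2=6 S3=20 S4=20 blocked=[]
Op 8: conn=31 S1=10 S2=6 S3=20 S4=20 blocked=[]
Op 9: conn=15 S1=10 S2=-10 S3=20 S4=20 blocked=[2]
Op 10: conn=5 S1=10 S2=-10 S3=20 S4=10 blocked=[2]
Op 11: conn=5 S1=10 S2=-10 S3=20 S4=30 blocked=[2]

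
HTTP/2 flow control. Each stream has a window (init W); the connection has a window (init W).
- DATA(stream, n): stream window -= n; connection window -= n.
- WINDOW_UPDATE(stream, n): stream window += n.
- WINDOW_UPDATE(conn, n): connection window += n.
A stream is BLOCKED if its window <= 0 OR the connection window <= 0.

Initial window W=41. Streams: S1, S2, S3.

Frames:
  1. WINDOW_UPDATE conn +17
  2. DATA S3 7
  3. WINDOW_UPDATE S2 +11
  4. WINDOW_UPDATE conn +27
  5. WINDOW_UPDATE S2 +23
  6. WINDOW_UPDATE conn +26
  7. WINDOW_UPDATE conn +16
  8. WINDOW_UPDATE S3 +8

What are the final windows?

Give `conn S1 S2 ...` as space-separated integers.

Op 1: conn=58 S1=41 S2=41 S3=41 blocked=[]
Op 2: conn=51 S1=41 S2=41 S3=34 blocked=[]
Op 3: conn=51 S1=41 S2=52 S3=34 blocked=[]
Op 4: conn=78 S1=41 S2=52 S3=34 blocked=[]
Op 5: conn=78 S1=41 S2=75 S3=34 blocked=[]
Op 6: conn=104 S1=41 S2=75 S3=34 blocked=[]
Op 7: conn=120 S1=41 S2=75 S3=34 blocked=[]
Op 8: conn=120 S1=41 S2=75 S3=42 blocked=[]

Answer: 120 41 75 42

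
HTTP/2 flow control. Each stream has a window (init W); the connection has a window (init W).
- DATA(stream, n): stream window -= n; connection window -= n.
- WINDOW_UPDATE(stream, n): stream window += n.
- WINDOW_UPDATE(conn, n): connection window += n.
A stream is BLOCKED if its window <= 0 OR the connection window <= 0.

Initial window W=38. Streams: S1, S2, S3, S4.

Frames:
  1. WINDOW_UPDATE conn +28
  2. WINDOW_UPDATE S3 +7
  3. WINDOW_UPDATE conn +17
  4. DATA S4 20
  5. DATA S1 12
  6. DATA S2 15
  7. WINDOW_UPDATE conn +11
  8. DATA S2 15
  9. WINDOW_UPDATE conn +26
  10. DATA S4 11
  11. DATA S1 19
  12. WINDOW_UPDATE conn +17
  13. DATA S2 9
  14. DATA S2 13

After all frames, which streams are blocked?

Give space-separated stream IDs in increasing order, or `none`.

Op 1: conn=66 S1=38 S2=38 S3=38 S4=38 blocked=[]
Op 2: conn=66 S1=38 S2=38 S3=45 S4=38 blocked=[]
Op 3: conn=83 S1=38 S2=38 S3=45 S4=38 blocked=[]
Op 4: conn=63 S1=38 S2=38 S3=45 S4=18 blocked=[]
Op 5: conn=51 S1=26 S2=38 S3=45 S4=18 blocked=[]
Op 6: conn=36 S1=26 S2=23 S3=45 S4=18 blocked=[]
Op 7: conn=47 S1=26 S2=23 S3=45 S4=18 blocked=[]
Op 8: conn=32 S1=26 S2=8 S3=45 S4=18 blocked=[]
Op 9: conn=58 S1=26 S2=8 S3=45 S4=18 blocked=[]
Op 10: conn=47 S1=26 S2=8 S3=45 S4=7 blocked=[]
Op 11: conn=28 S1=7 S2=8 S3=45 S4=7 blocked=[]
Op 12: conn=45 S1=7 S2=8 S3=45 S4=7 blocked=[]
Op 13: conn=36 S1=7 S2=-1 S3=45 S4=7 blocked=[2]
Op 14: conn=23 S1=7 S2=-14 S3=45 S4=7 blocked=[2]

Answer: S2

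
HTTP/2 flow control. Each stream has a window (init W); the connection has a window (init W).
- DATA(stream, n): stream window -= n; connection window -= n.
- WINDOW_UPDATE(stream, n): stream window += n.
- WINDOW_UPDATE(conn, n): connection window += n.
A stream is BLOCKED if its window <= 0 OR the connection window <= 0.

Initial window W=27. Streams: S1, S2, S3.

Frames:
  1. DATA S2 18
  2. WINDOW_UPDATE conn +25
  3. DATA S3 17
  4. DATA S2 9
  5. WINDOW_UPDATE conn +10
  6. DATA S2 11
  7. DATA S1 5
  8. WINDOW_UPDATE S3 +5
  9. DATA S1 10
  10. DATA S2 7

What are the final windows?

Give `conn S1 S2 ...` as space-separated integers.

Op 1: conn=9 S1=27 S2=9 S3=27 blocked=[]
Op 2: conn=34 S1=27 S2=9 S3=27 blocked=[]
Op 3: conn=17 S1=27 S2=9 S3=10 blocked=[]
Op 4: conn=8 S1=27 S2=0 S3=10 blocked=[2]
Op 5: conn=18 S1=27 S2=0 S3=10 blocked=[2]
Op 6: conn=7 S1=27 S2=-11 S3=10 blocked=[2]
Op 7: conn=2 S1=22 S2=-11 S3=10 blocked=[2]
Op 8: conn=2 S1=22 S2=-11 S3=15 blocked=[2]
Op 9: conn=-8 S1=12 S2=-11 S3=15 blocked=[1, 2, 3]
Op 10: conn=-15 S1=12 S2=-18 S3=15 blocked=[1, 2, 3]

Answer: -15 12 -18 15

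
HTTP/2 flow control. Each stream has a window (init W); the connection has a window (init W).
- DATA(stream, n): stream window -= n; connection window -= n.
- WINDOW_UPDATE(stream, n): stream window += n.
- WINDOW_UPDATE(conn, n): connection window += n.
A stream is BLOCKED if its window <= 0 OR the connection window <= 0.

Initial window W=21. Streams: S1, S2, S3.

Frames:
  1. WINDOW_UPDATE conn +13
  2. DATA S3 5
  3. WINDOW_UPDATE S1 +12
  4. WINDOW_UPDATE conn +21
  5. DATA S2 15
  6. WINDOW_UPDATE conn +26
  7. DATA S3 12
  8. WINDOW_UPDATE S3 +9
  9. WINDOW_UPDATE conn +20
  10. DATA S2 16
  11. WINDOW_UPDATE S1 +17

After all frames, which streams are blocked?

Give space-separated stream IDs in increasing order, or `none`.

Answer: S2

Derivation:
Op 1: conn=34 S1=21 S2=21 S3=21 blocked=[]
Op 2: conn=29 S1=21 S2=21 S3=16 blocked=[]
Op 3: conn=29 S1=33 S2=21 S3=16 blocked=[]
Op 4: conn=50 S1=33 S2=21 S3=16 blocked=[]
Op 5: conn=35 S1=33 S2=6 S3=16 blocked=[]
Op 6: conn=61 S1=33 S2=6 S3=16 blocked=[]
Op 7: conn=49 S1=33 S2=6 S3=4 blocked=[]
Op 8: conn=49 S1=33 S2=6 S3=13 blocked=[]
Op 9: conn=69 S1=33 S2=6 S3=13 blocked=[]
Op 10: conn=53 S1=33 S2=-10 S3=13 blocked=[2]
Op 11: conn=53 S1=50 S2=-10 S3=13 blocked=[2]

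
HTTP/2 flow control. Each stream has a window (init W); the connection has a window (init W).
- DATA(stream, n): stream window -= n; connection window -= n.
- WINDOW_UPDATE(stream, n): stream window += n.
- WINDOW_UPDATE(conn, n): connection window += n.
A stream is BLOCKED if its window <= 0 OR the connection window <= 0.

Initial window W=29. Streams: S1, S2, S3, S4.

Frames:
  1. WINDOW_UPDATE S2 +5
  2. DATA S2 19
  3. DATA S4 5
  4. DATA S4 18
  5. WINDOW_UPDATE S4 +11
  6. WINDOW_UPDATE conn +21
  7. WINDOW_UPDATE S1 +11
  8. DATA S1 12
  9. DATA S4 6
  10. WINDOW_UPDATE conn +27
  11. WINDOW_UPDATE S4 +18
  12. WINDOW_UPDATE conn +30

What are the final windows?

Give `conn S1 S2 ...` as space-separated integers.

Op 1: conn=29 S1=29 S2=34 S3=29 S4=29 blocked=[]
Op 2: conn=10 S1=29 S2=15 S3=29 S4=29 blocked=[]
Op 3: conn=5 S1=29 S2=15 S3=29 S4=24 blocked=[]
Op 4: conn=-13 S1=29 S2=15 S3=29 S4=6 blocked=[1, 2, 3, 4]
Op 5: conn=-13 S1=29 S2=15 S3=29 S4=17 blocked=[1, 2, 3, 4]
Op 6: conn=8 S1=29 S2=15 S3=29 S4=17 blocked=[]
Op 7: conn=8 S1=40 S2=15 S3=29 S4=17 blocked=[]
Op 8: conn=-4 S1=28 S2=15 S3=29 S4=17 blocked=[1, 2, 3, 4]
Op 9: conn=-10 S1=28 S2=15 S3=29 S4=11 blocked=[1, 2, 3, 4]
Op 10: conn=17 S1=28 S2=15 S3=29 S4=11 blocked=[]
Op 11: conn=17 S1=28 S2=15 S3=29 S4=29 blocked=[]
Op 12: conn=47 S1=28 S2=15 S3=29 S4=29 blocked=[]

Answer: 47 28 15 29 29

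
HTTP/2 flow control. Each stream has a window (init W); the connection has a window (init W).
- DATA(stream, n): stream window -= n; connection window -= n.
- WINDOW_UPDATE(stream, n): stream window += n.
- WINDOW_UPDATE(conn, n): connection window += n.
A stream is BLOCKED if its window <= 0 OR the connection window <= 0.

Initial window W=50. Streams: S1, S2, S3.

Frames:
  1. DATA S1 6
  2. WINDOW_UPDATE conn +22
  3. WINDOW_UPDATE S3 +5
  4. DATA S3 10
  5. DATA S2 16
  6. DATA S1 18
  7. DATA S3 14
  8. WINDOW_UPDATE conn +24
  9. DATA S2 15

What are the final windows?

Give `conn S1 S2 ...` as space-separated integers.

Answer: 17 26 19 31

Derivation:
Op 1: conn=44 S1=44 S2=50 S3=50 blocked=[]
Op 2: conn=66 S1=44 S2=50 S3=50 blocked=[]
Op 3: conn=66 S1=44 S2=50 S3=55 blocked=[]
Op 4: conn=56 S1=44 S2=50 S3=45 blocked=[]
Op 5: conn=40 S1=44 S2=34 S3=45 blocked=[]
Op 6: conn=22 S1=26 S2=34 S3=45 blocked=[]
Op 7: conn=8 S1=26 S2=34 S3=31 blocked=[]
Op 8: conn=32 S1=26 S2=34 S3=31 blocked=[]
Op 9: conn=17 S1=26 S2=19 S3=31 blocked=[]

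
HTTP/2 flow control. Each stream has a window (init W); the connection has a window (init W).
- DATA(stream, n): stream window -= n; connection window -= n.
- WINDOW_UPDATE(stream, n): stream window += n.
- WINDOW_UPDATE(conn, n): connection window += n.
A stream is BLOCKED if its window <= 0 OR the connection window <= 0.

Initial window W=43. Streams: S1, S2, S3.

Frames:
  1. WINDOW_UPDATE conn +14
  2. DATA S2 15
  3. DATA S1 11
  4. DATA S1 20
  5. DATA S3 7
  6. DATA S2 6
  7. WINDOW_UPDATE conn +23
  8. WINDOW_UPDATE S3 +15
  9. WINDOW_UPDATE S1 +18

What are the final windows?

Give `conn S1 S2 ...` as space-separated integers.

Op 1: conn=57 S1=43 S2=43 S3=43 blocked=[]
Op 2: conn=42 S1=43 S2=28 S3=43 blocked=[]
Op 3: conn=31 S1=32 S2=28 S3=43 blocked=[]
Op 4: conn=11 S1=12 S2=28 S3=43 blocked=[]
Op 5: conn=4 S1=12 S2=28 S3=36 blocked=[]
Op 6: conn=-2 S1=12 S2=22 S3=36 blocked=[1, 2, 3]
Op 7: conn=21 S1=12 S2=22 S3=36 blocked=[]
Op 8: conn=21 S1=12 S2=22 S3=51 blocked=[]
Op 9: conn=21 S1=30 S2=22 S3=51 blocked=[]

Answer: 21 30 22 51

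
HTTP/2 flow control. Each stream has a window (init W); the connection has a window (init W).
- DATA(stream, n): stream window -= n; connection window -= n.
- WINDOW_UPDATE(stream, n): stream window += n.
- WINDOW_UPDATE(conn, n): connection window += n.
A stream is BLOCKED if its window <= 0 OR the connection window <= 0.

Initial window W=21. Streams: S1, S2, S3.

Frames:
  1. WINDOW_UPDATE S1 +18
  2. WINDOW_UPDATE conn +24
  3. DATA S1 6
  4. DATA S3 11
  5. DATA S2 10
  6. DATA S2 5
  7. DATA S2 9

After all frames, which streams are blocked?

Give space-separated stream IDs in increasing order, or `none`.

Answer: S2

Derivation:
Op 1: conn=21 S1=39 S2=21 S3=21 blocked=[]
Op 2: conn=45 S1=39 S2=21 S3=21 blocked=[]
Op 3: conn=39 S1=33 S2=21 S3=21 blocked=[]
Op 4: conn=28 S1=33 S2=21 S3=10 blocked=[]
Op 5: conn=18 S1=33 S2=11 S3=10 blocked=[]
Op 6: conn=13 S1=33 S2=6 S3=10 blocked=[]
Op 7: conn=4 S1=33 S2=-3 S3=10 blocked=[2]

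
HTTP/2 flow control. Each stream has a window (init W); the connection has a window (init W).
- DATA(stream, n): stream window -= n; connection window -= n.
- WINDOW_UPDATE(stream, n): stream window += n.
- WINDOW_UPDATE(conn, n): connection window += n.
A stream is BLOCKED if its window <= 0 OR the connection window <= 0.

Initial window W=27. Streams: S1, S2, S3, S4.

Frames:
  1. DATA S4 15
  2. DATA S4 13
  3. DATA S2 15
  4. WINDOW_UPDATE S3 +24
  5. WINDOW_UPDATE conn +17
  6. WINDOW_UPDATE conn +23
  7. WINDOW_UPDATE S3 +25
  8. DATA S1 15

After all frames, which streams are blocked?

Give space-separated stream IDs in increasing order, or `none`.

Answer: S4

Derivation:
Op 1: conn=12 S1=27 S2=27 S3=27 S4=12 blocked=[]
Op 2: conn=-1 S1=27 S2=27 S3=27 S4=-1 blocked=[1, 2, 3, 4]
Op 3: conn=-16 S1=27 S2=12 S3=27 S4=-1 blocked=[1, 2, 3, 4]
Op 4: conn=-16 S1=27 S2=12 S3=51 S4=-1 blocked=[1, 2, 3, 4]
Op 5: conn=1 S1=27 S2=12 S3=51 S4=-1 blocked=[4]
Op 6: conn=24 S1=27 S2=12 S3=51 S4=-1 blocked=[4]
Op 7: conn=24 S1=27 S2=12 S3=76 S4=-1 blocked=[4]
Op 8: conn=9 S1=12 S2=12 S3=76 S4=-1 blocked=[4]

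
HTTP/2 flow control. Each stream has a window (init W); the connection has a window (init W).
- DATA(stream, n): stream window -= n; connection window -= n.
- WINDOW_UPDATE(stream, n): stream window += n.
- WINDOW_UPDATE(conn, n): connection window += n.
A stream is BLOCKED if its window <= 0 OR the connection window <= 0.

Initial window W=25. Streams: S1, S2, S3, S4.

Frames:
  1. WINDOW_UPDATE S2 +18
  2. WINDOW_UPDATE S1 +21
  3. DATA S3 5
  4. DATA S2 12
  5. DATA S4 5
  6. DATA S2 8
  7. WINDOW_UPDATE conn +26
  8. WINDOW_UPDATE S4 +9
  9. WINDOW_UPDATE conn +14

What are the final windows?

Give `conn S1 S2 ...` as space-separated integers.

Op 1: conn=25 S1=25 S2=43 S3=25 S4=25 blocked=[]
Op 2: conn=25 S1=46 S2=43 S3=25 S4=25 blocked=[]
Op 3: conn=20 S1=46 S2=43 S3=20 S4=25 blocked=[]
Op 4: conn=8 S1=46 S2=31 S3=20 S4=25 blocked=[]
Op 5: conn=3 S1=46 S2=31 S3=20 S4=20 blocked=[]
Op 6: conn=-5 S1=46 S2=23 S3=20 S4=20 blocked=[1, 2, 3, 4]
Op 7: conn=21 S1=46 S2=23 S3=20 S4=20 blocked=[]
Op 8: conn=21 S1=46 S2=23 S3=20 S4=29 blocked=[]
Op 9: conn=35 S1=46 S2=23 S3=20 S4=29 blocked=[]

Answer: 35 46 23 20 29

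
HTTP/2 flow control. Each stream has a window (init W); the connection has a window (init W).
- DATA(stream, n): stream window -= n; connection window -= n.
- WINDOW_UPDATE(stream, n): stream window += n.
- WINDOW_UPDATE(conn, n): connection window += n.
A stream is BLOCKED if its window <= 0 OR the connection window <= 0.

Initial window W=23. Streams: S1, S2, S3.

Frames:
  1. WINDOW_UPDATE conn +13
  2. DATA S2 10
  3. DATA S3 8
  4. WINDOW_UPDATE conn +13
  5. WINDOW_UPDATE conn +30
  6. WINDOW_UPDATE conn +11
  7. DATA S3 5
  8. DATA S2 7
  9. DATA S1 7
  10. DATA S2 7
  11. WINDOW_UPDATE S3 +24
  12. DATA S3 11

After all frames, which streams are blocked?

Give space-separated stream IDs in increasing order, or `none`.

Answer: S2

Derivation:
Op 1: conn=36 S1=23 S2=23 S3=23 blocked=[]
Op 2: conn=26 S1=23 S2=13 S3=23 blocked=[]
Op 3: conn=18 S1=23 S2=13 S3=15 blocked=[]
Op 4: conn=31 S1=23 S2=13 S3=15 blocked=[]
Op 5: conn=61 S1=23 S2=13 S3=15 blocked=[]
Op 6: conn=72 S1=23 S2=13 S3=15 blocked=[]
Op 7: conn=67 S1=23 S2=13 S3=10 blocked=[]
Op 8: conn=60 S1=23 S2=6 S3=10 blocked=[]
Op 9: conn=53 S1=16 S2=6 S3=10 blocked=[]
Op 10: conn=46 S1=16 S2=-1 S3=10 blocked=[2]
Op 11: conn=46 S1=16 S2=-1 S3=34 blocked=[2]
Op 12: conn=35 S1=16 S2=-1 S3=23 blocked=[2]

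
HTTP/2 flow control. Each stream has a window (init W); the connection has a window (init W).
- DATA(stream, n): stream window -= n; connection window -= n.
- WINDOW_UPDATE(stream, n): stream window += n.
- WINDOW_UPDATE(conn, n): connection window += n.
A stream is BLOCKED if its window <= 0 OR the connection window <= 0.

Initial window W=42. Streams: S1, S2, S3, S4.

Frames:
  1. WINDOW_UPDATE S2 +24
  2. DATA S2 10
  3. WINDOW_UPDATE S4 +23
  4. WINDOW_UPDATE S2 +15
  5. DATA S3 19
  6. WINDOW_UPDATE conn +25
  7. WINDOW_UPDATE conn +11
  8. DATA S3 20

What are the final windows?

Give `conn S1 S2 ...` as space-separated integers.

Answer: 29 42 71 3 65

Derivation:
Op 1: conn=42 S1=42 S2=66 S3=42 S4=42 blocked=[]
Op 2: conn=32 S1=42 S2=56 S3=42 S4=42 blocked=[]
Op 3: conn=32 S1=42 S2=56 S3=42 S4=65 blocked=[]
Op 4: conn=32 S1=42 S2=71 S3=42 S4=65 blocked=[]
Op 5: conn=13 S1=42 S2=71 S3=23 S4=65 blocked=[]
Op 6: conn=38 S1=42 S2=71 S3=23 S4=65 blocked=[]
Op 7: conn=49 S1=42 S2=71 S3=23 S4=65 blocked=[]
Op 8: conn=29 S1=42 S2=71 S3=3 S4=65 blocked=[]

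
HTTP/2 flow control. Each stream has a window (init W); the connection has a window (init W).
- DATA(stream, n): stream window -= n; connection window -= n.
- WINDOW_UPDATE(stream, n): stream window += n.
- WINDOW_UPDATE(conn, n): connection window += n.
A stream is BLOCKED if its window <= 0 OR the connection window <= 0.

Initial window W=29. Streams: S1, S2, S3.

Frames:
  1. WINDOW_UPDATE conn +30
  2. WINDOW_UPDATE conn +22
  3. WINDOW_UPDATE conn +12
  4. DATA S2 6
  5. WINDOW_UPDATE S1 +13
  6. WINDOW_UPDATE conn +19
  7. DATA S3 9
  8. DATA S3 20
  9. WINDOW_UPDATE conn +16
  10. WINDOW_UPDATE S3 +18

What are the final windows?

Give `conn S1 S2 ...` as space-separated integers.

Op 1: conn=59 S1=29 S2=29 S3=29 blocked=[]
Op 2: conn=81 S1=29 S2=29 S3=29 blocked=[]
Op 3: conn=93 S1=29 S2=29 S3=29 blocked=[]
Op 4: conn=87 S1=29 S2=23 S3=29 blocked=[]
Op 5: conn=87 S1=42 S2=23 S3=29 blocked=[]
Op 6: conn=106 S1=42 S2=23 S3=29 blocked=[]
Op 7: conn=97 S1=42 S2=23 S3=20 blocked=[]
Op 8: conn=77 S1=42 S2=23 S3=0 blocked=[3]
Op 9: conn=93 S1=42 S2=23 S3=0 blocked=[3]
Op 10: conn=93 S1=42 S2=23 S3=18 blocked=[]

Answer: 93 42 23 18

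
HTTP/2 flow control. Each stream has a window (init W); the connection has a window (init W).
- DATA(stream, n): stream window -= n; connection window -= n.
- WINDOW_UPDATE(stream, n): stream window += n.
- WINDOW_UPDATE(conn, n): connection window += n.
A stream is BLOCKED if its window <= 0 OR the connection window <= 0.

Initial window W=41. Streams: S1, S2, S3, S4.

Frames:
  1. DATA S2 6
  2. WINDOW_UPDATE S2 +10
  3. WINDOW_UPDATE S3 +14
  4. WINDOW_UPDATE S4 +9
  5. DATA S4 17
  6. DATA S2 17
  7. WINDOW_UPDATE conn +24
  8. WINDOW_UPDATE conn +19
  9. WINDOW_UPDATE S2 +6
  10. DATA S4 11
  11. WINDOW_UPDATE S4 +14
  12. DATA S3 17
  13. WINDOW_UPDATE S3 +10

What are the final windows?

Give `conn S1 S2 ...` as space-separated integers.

Op 1: conn=35 S1=41 S2=35 S3=41 S4=41 blocked=[]
Op 2: conn=35 S1=41 S2=45 S3=41 S4=41 blocked=[]
Op 3: conn=35 S1=41 S2=45 S3=55 S4=41 blocked=[]
Op 4: conn=35 S1=41 S2=45 S3=55 S4=50 blocked=[]
Op 5: conn=18 S1=41 S2=45 S3=55 S4=33 blocked=[]
Op 6: conn=1 S1=41 S2=28 S3=55 S4=33 blocked=[]
Op 7: conn=25 S1=41 S2=28 S3=55 S4=33 blocked=[]
Op 8: conn=44 S1=41 S2=28 S3=55 S4=33 blocked=[]
Op 9: conn=44 S1=41 S2=34 S3=55 S4=33 blocked=[]
Op 10: conn=33 S1=41 S2=34 S3=55 S4=22 blocked=[]
Op 11: conn=33 S1=41 S2=34 S3=55 S4=36 blocked=[]
Op 12: conn=16 S1=41 S2=34 S3=38 S4=36 blocked=[]
Op 13: conn=16 S1=41 S2=34 S3=48 S4=36 blocked=[]

Answer: 16 41 34 48 36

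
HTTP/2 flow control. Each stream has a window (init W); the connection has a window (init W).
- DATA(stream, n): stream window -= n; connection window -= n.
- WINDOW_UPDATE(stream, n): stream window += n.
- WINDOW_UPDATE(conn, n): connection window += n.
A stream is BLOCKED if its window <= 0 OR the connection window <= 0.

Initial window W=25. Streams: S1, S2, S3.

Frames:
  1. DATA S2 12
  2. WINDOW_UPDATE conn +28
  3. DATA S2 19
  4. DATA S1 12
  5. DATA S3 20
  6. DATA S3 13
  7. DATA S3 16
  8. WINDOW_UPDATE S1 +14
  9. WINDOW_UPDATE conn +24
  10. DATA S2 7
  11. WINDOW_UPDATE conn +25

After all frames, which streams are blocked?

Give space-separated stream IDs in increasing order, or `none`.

Answer: S2 S3

Derivation:
Op 1: conn=13 S1=25 S2=13 S3=25 blocked=[]
Op 2: conn=41 S1=25 S2=13 S3=25 blocked=[]
Op 3: conn=22 S1=25 S2=-6 S3=25 blocked=[2]
Op 4: conn=10 S1=13 S2=-6 S3=25 blocked=[2]
Op 5: conn=-10 S1=13 S2=-6 S3=5 blocked=[1, 2, 3]
Op 6: conn=-23 S1=13 S2=-6 S3=-8 blocked=[1, 2, 3]
Op 7: conn=-39 S1=13 S2=-6 S3=-24 blocked=[1, 2, 3]
Op 8: conn=-39 S1=27 S2=-6 S3=-24 blocked=[1, 2, 3]
Op 9: conn=-15 S1=27 S2=-6 S3=-24 blocked=[1, 2, 3]
Op 10: conn=-22 S1=27 S2=-13 S3=-24 blocked=[1, 2, 3]
Op 11: conn=3 S1=27 S2=-13 S3=-24 blocked=[2, 3]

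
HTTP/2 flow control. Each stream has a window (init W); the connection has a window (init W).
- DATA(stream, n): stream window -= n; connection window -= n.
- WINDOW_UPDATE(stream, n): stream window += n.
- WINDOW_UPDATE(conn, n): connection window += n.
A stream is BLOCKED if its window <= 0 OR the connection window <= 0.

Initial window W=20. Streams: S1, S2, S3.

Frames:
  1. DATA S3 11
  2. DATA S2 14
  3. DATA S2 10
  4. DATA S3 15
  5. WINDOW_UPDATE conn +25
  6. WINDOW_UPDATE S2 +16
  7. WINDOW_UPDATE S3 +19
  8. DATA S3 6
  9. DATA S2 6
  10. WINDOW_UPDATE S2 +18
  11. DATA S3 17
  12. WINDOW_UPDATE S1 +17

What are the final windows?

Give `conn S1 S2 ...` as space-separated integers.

Op 1: conn=9 S1=20 S2=20 S3=9 blocked=[]
Op 2: conn=-5 S1=20 S2=6 S3=9 blocked=[1, 2, 3]
Op 3: conn=-15 S1=20 S2=-4 S3=9 blocked=[1, 2, 3]
Op 4: conn=-30 S1=20 S2=-4 S3=-6 blocked=[1, 2, 3]
Op 5: conn=-5 S1=20 S2=-4 S3=-6 blocked=[1, 2, 3]
Op 6: conn=-5 S1=20 S2=12 S3=-6 blocked=[1, 2, 3]
Op 7: conn=-5 S1=20 S2=12 S3=13 blocked=[1, 2, 3]
Op 8: conn=-11 S1=20 S2=12 S3=7 blocked=[1, 2, 3]
Op 9: conn=-17 S1=20 S2=6 S3=7 blocked=[1, 2, 3]
Op 10: conn=-17 S1=20 S2=24 S3=7 blocked=[1, 2, 3]
Op 11: conn=-34 S1=20 S2=24 S3=-10 blocked=[1, 2, 3]
Op 12: conn=-34 S1=37 S2=24 S3=-10 blocked=[1, 2, 3]

Answer: -34 37 24 -10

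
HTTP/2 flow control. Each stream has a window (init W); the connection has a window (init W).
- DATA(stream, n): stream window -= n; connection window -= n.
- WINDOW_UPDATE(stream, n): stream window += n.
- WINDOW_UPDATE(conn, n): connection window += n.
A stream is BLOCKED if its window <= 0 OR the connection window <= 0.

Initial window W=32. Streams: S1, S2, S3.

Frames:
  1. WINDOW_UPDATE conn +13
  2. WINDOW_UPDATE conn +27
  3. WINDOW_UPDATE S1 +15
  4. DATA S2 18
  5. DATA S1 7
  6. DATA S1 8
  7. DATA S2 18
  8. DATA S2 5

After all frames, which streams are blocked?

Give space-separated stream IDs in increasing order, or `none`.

Answer: S2

Derivation:
Op 1: conn=45 S1=32 S2=32 S3=32 blocked=[]
Op 2: conn=72 S1=32 S2=32 S3=32 blocked=[]
Op 3: conn=72 S1=47 S2=32 S3=32 blocked=[]
Op 4: conn=54 S1=47 S2=14 S3=32 blocked=[]
Op 5: conn=47 S1=40 S2=14 S3=32 blocked=[]
Op 6: conn=39 S1=32 S2=14 S3=32 blocked=[]
Op 7: conn=21 S1=32 S2=-4 S3=32 blocked=[2]
Op 8: conn=16 S1=32 S2=-9 S3=32 blocked=[2]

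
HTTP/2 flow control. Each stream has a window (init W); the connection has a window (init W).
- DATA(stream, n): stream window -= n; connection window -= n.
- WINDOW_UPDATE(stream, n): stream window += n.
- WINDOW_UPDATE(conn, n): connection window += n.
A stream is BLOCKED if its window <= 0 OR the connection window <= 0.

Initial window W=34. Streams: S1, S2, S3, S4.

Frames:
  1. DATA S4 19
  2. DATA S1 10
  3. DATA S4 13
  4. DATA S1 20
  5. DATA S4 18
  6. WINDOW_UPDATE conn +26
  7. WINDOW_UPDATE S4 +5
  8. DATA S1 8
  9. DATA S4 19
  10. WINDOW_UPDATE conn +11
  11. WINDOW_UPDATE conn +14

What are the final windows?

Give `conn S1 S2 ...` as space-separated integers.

Answer: -22 -4 34 34 -30

Derivation:
Op 1: conn=15 S1=34 S2=34 S3=34 S4=15 blocked=[]
Op 2: conn=5 S1=24 S2=34 S3=34 S4=15 blocked=[]
Op 3: conn=-8 S1=24 S2=34 S3=34 S4=2 blocked=[1, 2, 3, 4]
Op 4: conn=-28 S1=4 S2=34 S3=34 S4=2 blocked=[1, 2, 3, 4]
Op 5: conn=-46 S1=4 S2=34 S3=34 S4=-16 blocked=[1, 2, 3, 4]
Op 6: conn=-20 S1=4 S2=34 S3=34 S4=-16 blocked=[1, 2, 3, 4]
Op 7: conn=-20 S1=4 S2=34 S3=34 S4=-11 blocked=[1, 2, 3, 4]
Op 8: conn=-28 S1=-4 S2=34 S3=34 S4=-11 blocked=[1, 2, 3, 4]
Op 9: conn=-47 S1=-4 S2=34 S3=34 S4=-30 blocked=[1, 2, 3, 4]
Op 10: conn=-36 S1=-4 S2=34 S3=34 S4=-30 blocked=[1, 2, 3, 4]
Op 11: conn=-22 S1=-4 S2=34 S3=34 S4=-30 blocked=[1, 2, 3, 4]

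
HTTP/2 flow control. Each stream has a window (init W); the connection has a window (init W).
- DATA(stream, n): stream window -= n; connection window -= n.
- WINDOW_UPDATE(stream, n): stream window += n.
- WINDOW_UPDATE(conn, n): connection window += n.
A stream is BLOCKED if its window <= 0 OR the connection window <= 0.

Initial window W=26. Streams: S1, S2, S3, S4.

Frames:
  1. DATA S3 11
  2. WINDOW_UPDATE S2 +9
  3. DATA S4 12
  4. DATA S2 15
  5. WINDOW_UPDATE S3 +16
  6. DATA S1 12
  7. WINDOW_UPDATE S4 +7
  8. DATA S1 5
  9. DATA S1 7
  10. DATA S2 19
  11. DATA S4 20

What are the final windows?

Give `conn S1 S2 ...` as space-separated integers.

Op 1: conn=15 S1=26 S2=26 S3=15 S4=26 blocked=[]
Op 2: conn=15 S1=26 S2=35 S3=15 S4=26 blocked=[]
Op 3: conn=3 S1=26 S2=35 S3=15 S4=14 blocked=[]
Op 4: conn=-12 S1=26 S2=20 S3=15 S4=14 blocked=[1, 2, 3, 4]
Op 5: conn=-12 S1=26 S2=20 S3=31 S4=14 blocked=[1, 2, 3, 4]
Op 6: conn=-24 S1=14 S2=20 S3=31 S4=14 blocked=[1, 2, 3, 4]
Op 7: conn=-24 S1=14 S2=20 S3=31 S4=21 blocked=[1, 2, 3, 4]
Op 8: conn=-29 S1=9 S2=20 S3=31 S4=21 blocked=[1, 2, 3, 4]
Op 9: conn=-36 S1=2 S2=20 S3=31 S4=21 blocked=[1, 2, 3, 4]
Op 10: conn=-55 S1=2 S2=1 S3=31 S4=21 blocked=[1, 2, 3, 4]
Op 11: conn=-75 S1=2 S2=1 S3=31 S4=1 blocked=[1, 2, 3, 4]

Answer: -75 2 1 31 1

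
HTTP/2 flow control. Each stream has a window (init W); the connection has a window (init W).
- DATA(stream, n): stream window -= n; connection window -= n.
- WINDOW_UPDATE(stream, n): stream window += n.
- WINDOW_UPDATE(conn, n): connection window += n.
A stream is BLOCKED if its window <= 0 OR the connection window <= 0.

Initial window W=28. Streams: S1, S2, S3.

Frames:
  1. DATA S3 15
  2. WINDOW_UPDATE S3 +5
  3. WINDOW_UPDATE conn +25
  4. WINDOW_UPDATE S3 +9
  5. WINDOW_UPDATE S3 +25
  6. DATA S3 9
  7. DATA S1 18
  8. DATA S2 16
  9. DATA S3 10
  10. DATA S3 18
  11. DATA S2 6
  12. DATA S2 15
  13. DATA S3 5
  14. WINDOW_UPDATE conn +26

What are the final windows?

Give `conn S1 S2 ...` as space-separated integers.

Op 1: conn=13 S1=28 S2=28 S3=13 blocked=[]
Op 2: conn=13 S1=28 S2=28 S3=18 blocked=[]
Op 3: conn=38 S1=28 S2=28 S3=18 blocked=[]
Op 4: conn=38 S1=28 S2=28 S3=27 blocked=[]
Op 5: conn=38 S1=28 S2=28 S3=52 blocked=[]
Op 6: conn=29 S1=28 S2=28 S3=43 blocked=[]
Op 7: conn=11 S1=10 S2=28 S3=43 blocked=[]
Op 8: conn=-5 S1=10 S2=12 S3=43 blocked=[1, 2, 3]
Op 9: conn=-15 S1=10 S2=12 S3=33 blocked=[1, 2, 3]
Op 10: conn=-33 S1=10 S2=12 S3=15 blocked=[1, 2, 3]
Op 11: conn=-39 S1=10 S2=6 S3=15 blocked=[1, 2, 3]
Op 12: conn=-54 S1=10 S2=-9 S3=15 blocked=[1, 2, 3]
Op 13: conn=-59 S1=10 S2=-9 S3=10 blocked=[1, 2, 3]
Op 14: conn=-33 S1=10 S2=-9 S3=10 blocked=[1, 2, 3]

Answer: -33 10 -9 10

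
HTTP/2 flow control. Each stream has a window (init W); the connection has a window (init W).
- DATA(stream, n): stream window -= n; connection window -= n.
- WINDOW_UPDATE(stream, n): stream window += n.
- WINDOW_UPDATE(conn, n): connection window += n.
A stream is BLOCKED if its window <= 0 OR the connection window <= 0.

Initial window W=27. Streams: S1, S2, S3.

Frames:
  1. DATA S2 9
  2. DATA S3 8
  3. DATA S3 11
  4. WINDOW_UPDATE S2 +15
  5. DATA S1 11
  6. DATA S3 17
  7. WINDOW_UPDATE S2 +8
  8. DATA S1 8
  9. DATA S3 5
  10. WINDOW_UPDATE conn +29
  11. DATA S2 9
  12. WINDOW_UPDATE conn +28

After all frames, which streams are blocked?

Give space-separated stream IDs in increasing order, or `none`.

Op 1: conn=18 S1=27 S2=18 S3=27 blocked=[]
Op 2: conn=10 S1=27 S2=18 S3=19 blocked=[]
Op 3: conn=-1 S1=27 S2=18 S3=8 blocked=[1, 2, 3]
Op 4: conn=-1 S1=27 S2=33 S3=8 blocked=[1, 2, 3]
Op 5: conn=-12 S1=16 S2=33 S3=8 blocked=[1, 2, 3]
Op 6: conn=-29 S1=16 S2=33 S3=-9 blocked=[1, 2, 3]
Op 7: conn=-29 S1=16 S2=41 S3=-9 blocked=[1, 2, 3]
Op 8: conn=-37 S1=8 S2=41 S3=-9 blocked=[1, 2, 3]
Op 9: conn=-42 S1=8 S2=41 S3=-14 blocked=[1, 2, 3]
Op 10: conn=-13 S1=8 S2=41 S3=-14 blocked=[1, 2, 3]
Op 11: conn=-22 S1=8 S2=32 S3=-14 blocked=[1, 2, 3]
Op 12: conn=6 S1=8 S2=32 S3=-14 blocked=[3]

Answer: S3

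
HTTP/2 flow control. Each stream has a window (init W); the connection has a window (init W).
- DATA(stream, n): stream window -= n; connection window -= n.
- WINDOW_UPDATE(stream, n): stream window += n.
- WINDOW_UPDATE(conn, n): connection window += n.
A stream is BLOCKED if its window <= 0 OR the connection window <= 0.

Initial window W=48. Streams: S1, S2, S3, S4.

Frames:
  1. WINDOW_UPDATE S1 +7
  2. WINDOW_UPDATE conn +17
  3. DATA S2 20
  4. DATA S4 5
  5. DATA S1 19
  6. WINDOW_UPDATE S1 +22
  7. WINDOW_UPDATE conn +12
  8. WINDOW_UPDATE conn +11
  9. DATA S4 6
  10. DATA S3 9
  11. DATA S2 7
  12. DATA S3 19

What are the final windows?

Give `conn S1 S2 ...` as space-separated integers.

Answer: 3 58 21 20 37

Derivation:
Op 1: conn=48 S1=55 S2=48 S3=48 S4=48 blocked=[]
Op 2: conn=65 S1=55 S2=48 S3=48 S4=48 blocked=[]
Op 3: conn=45 S1=55 S2=28 S3=48 S4=48 blocked=[]
Op 4: conn=40 S1=55 S2=28 S3=48 S4=43 blocked=[]
Op 5: conn=21 S1=36 S2=28 S3=48 S4=43 blocked=[]
Op 6: conn=21 S1=58 S2=28 S3=48 S4=43 blocked=[]
Op 7: conn=33 S1=58 S2=28 S3=48 S4=43 blocked=[]
Op 8: conn=44 S1=58 S2=28 S3=48 S4=43 blocked=[]
Op 9: conn=38 S1=58 S2=28 S3=48 S4=37 blocked=[]
Op 10: conn=29 S1=58 S2=28 S3=39 S4=37 blocked=[]
Op 11: conn=22 S1=58 S2=21 S3=39 S4=37 blocked=[]
Op 12: conn=3 S1=58 S2=21 S3=20 S4=37 blocked=[]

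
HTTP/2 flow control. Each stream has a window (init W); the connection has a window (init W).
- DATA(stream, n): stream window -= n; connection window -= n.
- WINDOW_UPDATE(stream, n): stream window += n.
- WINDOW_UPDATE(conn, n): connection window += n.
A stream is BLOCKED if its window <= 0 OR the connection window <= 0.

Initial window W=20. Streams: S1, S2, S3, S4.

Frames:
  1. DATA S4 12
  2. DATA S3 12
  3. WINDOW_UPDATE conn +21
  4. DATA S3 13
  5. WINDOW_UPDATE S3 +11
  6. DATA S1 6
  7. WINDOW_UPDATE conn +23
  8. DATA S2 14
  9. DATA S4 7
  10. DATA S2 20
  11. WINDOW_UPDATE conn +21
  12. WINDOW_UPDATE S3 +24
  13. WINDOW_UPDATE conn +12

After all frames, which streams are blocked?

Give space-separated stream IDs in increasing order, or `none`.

Op 1: conn=8 S1=20 S2=20 S3=20 S4=8 blocked=[]
Op 2: conn=-4 S1=20 S2=20 S3=8 S4=8 blocked=[1, 2, 3, 4]
Op 3: conn=17 S1=20 S2=20 S3=8 S4=8 blocked=[]
Op 4: conn=4 S1=20 S2=20 S3=-5 S4=8 blocked=[3]
Op 5: conn=4 S1=20 S2=20 S3=6 S4=8 blocked=[]
Op 6: conn=-2 S1=14 S2=20 S3=6 S4=8 blocked=[1, 2, 3, 4]
Op 7: conn=21 S1=14 S2=20 S3=6 S4=8 blocked=[]
Op 8: conn=7 S1=14 S2=6 S3=6 S4=8 blocked=[]
Op 9: conn=0 S1=14 S2=6 S3=6 S4=1 blocked=[1, 2, 3, 4]
Op 10: conn=-20 S1=14 S2=-14 S3=6 S4=1 blocked=[1, 2, 3, 4]
Op 11: conn=1 S1=14 S2=-14 S3=6 S4=1 blocked=[2]
Op 12: conn=1 S1=14 S2=-14 S3=30 S4=1 blocked=[2]
Op 13: conn=13 S1=14 S2=-14 S3=30 S4=1 blocked=[2]

Answer: S2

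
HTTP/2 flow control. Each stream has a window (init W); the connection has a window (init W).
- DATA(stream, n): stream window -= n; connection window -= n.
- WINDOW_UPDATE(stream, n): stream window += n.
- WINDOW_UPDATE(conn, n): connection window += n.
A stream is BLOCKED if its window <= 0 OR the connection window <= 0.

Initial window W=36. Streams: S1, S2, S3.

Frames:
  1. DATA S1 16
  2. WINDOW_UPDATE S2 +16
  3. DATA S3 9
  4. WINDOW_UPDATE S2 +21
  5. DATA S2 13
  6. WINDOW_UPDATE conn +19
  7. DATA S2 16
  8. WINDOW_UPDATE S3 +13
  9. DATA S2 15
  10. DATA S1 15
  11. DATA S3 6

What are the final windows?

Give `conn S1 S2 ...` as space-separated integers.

Op 1: conn=20 S1=20 S2=36 S3=36 blocked=[]
Op 2: conn=20 S1=20 S2=52 S3=36 blocked=[]
Op 3: conn=11 S1=20 S2=52 S3=27 blocked=[]
Op 4: conn=11 S1=20 S2=73 S3=27 blocked=[]
Op 5: conn=-2 S1=20 S2=60 S3=27 blocked=[1, 2, 3]
Op 6: conn=17 S1=20 S2=60 S3=27 blocked=[]
Op 7: conn=1 S1=20 S2=44 S3=27 blocked=[]
Op 8: conn=1 S1=20 S2=44 S3=40 blocked=[]
Op 9: conn=-14 S1=20 S2=29 S3=40 blocked=[1, 2, 3]
Op 10: conn=-29 S1=5 S2=29 S3=40 blocked=[1, 2, 3]
Op 11: conn=-35 S1=5 S2=29 S3=34 blocked=[1, 2, 3]

Answer: -35 5 29 34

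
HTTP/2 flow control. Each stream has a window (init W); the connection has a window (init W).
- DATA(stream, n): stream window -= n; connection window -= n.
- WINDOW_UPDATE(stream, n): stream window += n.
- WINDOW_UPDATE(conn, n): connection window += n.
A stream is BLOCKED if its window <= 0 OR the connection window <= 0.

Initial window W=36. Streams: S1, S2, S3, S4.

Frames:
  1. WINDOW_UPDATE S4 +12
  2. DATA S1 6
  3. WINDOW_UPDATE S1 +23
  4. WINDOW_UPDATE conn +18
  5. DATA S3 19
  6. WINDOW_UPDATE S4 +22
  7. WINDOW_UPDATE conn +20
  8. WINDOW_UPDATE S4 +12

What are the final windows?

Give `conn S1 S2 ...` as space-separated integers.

Answer: 49 53 36 17 82

Derivation:
Op 1: conn=36 S1=36 S2=36 S3=36 S4=48 blocked=[]
Op 2: conn=30 S1=30 S2=36 S3=36 S4=48 blocked=[]
Op 3: conn=30 S1=53 S2=36 S3=36 S4=48 blocked=[]
Op 4: conn=48 S1=53 S2=36 S3=36 S4=48 blocked=[]
Op 5: conn=29 S1=53 S2=36 S3=17 S4=48 blocked=[]
Op 6: conn=29 S1=53 S2=36 S3=17 S4=70 blocked=[]
Op 7: conn=49 S1=53 S2=36 S3=17 S4=70 blocked=[]
Op 8: conn=49 S1=53 S2=36 S3=17 S4=82 blocked=[]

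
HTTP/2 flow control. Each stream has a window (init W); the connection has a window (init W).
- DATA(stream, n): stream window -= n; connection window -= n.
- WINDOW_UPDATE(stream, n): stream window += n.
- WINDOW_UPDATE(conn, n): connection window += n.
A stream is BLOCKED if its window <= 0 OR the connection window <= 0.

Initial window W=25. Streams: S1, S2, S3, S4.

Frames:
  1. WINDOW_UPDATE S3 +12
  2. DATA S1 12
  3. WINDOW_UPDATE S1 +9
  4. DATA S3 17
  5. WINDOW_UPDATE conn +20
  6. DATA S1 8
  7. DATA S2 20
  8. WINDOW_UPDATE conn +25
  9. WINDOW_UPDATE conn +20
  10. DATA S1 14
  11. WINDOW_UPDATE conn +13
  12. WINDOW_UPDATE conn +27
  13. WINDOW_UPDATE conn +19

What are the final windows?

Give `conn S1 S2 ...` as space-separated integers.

Answer: 78 0 5 20 25

Derivation:
Op 1: conn=25 S1=25 S2=25 S3=37 S4=25 blocked=[]
Op 2: conn=13 S1=13 S2=25 S3=37 S4=25 blocked=[]
Op 3: conn=13 S1=22 S2=25 S3=37 S4=25 blocked=[]
Op 4: conn=-4 S1=22 S2=25 S3=20 S4=25 blocked=[1, 2, 3, 4]
Op 5: conn=16 S1=22 S2=25 S3=20 S4=25 blocked=[]
Op 6: conn=8 S1=14 S2=25 S3=20 S4=25 blocked=[]
Op 7: conn=-12 S1=14 S2=5 S3=20 S4=25 blocked=[1, 2, 3, 4]
Op 8: conn=13 S1=14 S2=5 S3=20 S4=25 blocked=[]
Op 9: conn=33 S1=14 S2=5 S3=20 S4=25 blocked=[]
Op 10: conn=19 S1=0 S2=5 S3=20 S4=25 blocked=[1]
Op 11: conn=32 S1=0 S2=5 S3=20 S4=25 blocked=[1]
Op 12: conn=59 S1=0 S2=5 S3=20 S4=25 blocked=[1]
Op 13: conn=78 S1=0 S2=5 S3=20 S4=25 blocked=[1]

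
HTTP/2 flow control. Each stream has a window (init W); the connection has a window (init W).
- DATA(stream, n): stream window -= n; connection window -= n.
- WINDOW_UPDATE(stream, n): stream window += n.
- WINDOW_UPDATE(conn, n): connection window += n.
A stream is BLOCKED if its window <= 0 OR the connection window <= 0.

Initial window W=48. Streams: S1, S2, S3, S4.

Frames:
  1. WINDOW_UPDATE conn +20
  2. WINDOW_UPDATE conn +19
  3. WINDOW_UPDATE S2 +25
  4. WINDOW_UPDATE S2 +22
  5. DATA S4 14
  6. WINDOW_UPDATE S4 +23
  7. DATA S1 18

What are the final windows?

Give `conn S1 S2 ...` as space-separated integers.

Answer: 55 30 95 48 57

Derivation:
Op 1: conn=68 S1=48 S2=48 S3=48 S4=48 blocked=[]
Op 2: conn=87 S1=48 S2=48 S3=48 S4=48 blocked=[]
Op 3: conn=87 S1=48 S2=73 S3=48 S4=48 blocked=[]
Op 4: conn=87 S1=48 S2=95 S3=48 S4=48 blocked=[]
Op 5: conn=73 S1=48 S2=95 S3=48 S4=34 blocked=[]
Op 6: conn=73 S1=48 S2=95 S3=48 S4=57 blocked=[]
Op 7: conn=55 S1=30 S2=95 S3=48 S4=57 blocked=[]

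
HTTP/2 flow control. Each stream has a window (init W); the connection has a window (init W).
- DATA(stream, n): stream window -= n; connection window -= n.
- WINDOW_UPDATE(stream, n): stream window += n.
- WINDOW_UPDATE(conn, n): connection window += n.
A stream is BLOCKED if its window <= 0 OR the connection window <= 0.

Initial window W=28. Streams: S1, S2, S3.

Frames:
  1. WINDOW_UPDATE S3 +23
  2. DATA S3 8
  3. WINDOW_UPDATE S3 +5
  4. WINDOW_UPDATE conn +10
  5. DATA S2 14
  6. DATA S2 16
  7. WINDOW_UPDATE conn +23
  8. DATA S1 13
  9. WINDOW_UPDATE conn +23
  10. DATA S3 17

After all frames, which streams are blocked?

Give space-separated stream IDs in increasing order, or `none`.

Answer: S2

Derivation:
Op 1: conn=28 S1=28 S2=28 S3=51 blocked=[]
Op 2: conn=20 S1=28 S2=28 S3=43 blocked=[]
Op 3: conn=20 S1=28 S2=28 S3=48 blocked=[]
Op 4: conn=30 S1=28 S2=28 S3=48 blocked=[]
Op 5: conn=16 S1=28 S2=14 S3=48 blocked=[]
Op 6: conn=0 S1=28 S2=-2 S3=48 blocked=[1, 2, 3]
Op 7: conn=23 S1=28 S2=-2 S3=48 blocked=[2]
Op 8: conn=10 S1=15 S2=-2 S3=48 blocked=[2]
Op 9: conn=33 S1=15 S2=-2 S3=48 blocked=[2]
Op 10: conn=16 S1=15 S2=-2 S3=31 blocked=[2]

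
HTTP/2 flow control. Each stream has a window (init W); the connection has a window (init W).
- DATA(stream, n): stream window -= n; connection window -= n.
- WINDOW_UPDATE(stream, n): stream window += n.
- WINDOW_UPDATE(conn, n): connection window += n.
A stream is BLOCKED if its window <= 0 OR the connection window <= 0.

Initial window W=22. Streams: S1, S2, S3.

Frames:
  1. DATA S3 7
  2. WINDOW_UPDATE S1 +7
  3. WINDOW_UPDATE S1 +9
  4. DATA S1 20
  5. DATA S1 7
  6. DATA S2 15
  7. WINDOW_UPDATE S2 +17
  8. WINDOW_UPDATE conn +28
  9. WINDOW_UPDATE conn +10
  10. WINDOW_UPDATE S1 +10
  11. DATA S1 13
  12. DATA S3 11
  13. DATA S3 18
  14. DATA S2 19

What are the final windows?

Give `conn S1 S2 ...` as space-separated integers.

Op 1: conn=15 S1=22 S2=22 S3=15 blocked=[]
Op 2: conn=15 S1=29 S2=22 S3=15 blocked=[]
Op 3: conn=15 S1=38 S2=22 S3=15 blocked=[]
Op 4: conn=-5 S1=18 S2=22 S3=15 blocked=[1, 2, 3]
Op 5: conn=-12 S1=11 S2=22 S3=15 blocked=[1, 2, 3]
Op 6: conn=-27 S1=11 S2=7 S3=15 blocked=[1, 2, 3]
Op 7: conn=-27 S1=11 S2=24 S3=15 blocked=[1, 2, 3]
Op 8: conn=1 S1=11 S2=24 S3=15 blocked=[]
Op 9: conn=11 S1=11 S2=24 S3=15 blocked=[]
Op 10: conn=11 S1=21 S2=24 S3=15 blocked=[]
Op 11: conn=-2 S1=8 S2=24 S3=15 blocked=[1, 2, 3]
Op 12: conn=-13 S1=8 S2=24 S3=4 blocked=[1, 2, 3]
Op 13: conn=-31 S1=8 S2=24 S3=-14 blocked=[1, 2, 3]
Op 14: conn=-50 S1=8 S2=5 S3=-14 blocked=[1, 2, 3]

Answer: -50 8 5 -14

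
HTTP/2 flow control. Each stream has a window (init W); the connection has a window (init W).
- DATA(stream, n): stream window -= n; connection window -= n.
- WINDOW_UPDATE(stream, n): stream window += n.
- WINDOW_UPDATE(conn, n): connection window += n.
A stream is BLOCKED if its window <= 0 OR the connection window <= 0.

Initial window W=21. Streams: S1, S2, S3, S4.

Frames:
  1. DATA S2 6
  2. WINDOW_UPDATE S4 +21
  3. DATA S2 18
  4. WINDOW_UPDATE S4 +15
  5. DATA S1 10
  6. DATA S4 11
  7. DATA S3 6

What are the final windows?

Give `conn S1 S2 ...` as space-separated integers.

Answer: -30 11 -3 15 46

Derivation:
Op 1: conn=15 S1=21 S2=15 S3=21 S4=21 blocked=[]
Op 2: conn=15 S1=21 S2=15 S3=21 S4=42 blocked=[]
Op 3: conn=-3 S1=21 S2=-3 S3=21 S4=42 blocked=[1, 2, 3, 4]
Op 4: conn=-3 S1=21 S2=-3 S3=21 S4=57 blocked=[1, 2, 3, 4]
Op 5: conn=-13 S1=11 S2=-3 S3=21 S4=57 blocked=[1, 2, 3, 4]
Op 6: conn=-24 S1=11 S2=-3 S3=21 S4=46 blocked=[1, 2, 3, 4]
Op 7: conn=-30 S1=11 S2=-3 S3=15 S4=46 blocked=[1, 2, 3, 4]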